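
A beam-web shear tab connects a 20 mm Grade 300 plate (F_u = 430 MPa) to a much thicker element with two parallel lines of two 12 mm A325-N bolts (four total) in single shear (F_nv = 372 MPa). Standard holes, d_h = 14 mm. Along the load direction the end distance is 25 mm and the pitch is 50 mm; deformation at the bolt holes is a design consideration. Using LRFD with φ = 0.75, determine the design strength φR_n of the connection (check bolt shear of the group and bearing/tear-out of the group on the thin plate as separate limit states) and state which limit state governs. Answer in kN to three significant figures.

Bolt shear: A_b = π·12²/4 = 113.1 mm²; R_n = 372 × 113.1 × 4 × 1 / 1000 = 168.3 kN → 0.75 × 168.3 = 126 kN.
Bearing (1.2 l_c t F_u ≤ 2.4 d t F_u): upper limit = 2.4·12·20·430 / 1000 = 247.7 kN.
  Edge l_c = 25 − 14/2 = 18 → r_n = 185.8 kN; interior l_c = 50 − 14 = 36 → r_n = 247.7 kN.
  R_n,bearing = 2·185.8 + 2·247.7 = 866.9 kN → 0.75 × 866.9 = 650 kN.
Bolt shear governs: 126 kN.

126 kN (bolt shear governs)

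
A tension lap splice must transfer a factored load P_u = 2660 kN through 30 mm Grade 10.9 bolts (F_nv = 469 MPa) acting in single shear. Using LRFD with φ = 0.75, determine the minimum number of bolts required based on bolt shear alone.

11 bolts

A_b = π·30²/4 = 706.9 mm².
Per-bolt design strength φR_n = 0.75 × 469 × 706.9 × 1 / 1000 = 248.6 kN.
n ≥ 2660 / 248.6 = 10.7 → use 11 bolts.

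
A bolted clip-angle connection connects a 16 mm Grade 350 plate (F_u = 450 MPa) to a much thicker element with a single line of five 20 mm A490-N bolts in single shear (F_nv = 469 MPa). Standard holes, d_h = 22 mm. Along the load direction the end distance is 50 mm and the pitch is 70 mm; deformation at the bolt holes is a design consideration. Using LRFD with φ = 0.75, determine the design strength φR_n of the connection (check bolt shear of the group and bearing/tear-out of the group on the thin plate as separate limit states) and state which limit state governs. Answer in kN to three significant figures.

Bolt shear: A_b = π·20²/4 = 314.2 mm²; R_n = 469 × 314.2 × 5 × 1 / 1000 = 736.7 kN → 0.75 × 736.7 = 553 kN.
Bearing (1.2 l_c t F_u ≤ 2.4 d t F_u): upper limit = 2.4·20·16·450 / 1000 = 345.6 kN.
  Edge l_c = 50 − 22/2 = 39 → r_n = 337 kN; interior l_c = 70 − 22 = 48 → r_n = 345.6 kN.
  R_n,bearing = 1·337 + 4·345.6 = 1719 kN → 0.75 × 1719 = 1290 kN.
Bolt shear governs: 553 kN.

553 kN (bolt shear governs)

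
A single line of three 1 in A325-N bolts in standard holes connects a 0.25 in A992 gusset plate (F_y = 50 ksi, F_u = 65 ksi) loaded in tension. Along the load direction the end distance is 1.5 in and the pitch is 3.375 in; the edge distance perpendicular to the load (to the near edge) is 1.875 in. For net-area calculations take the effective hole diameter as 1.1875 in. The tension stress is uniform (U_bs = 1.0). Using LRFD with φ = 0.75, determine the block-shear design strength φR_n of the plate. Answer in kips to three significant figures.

Shear plane L_v = 1.5 + 2·3.375 = 8.25 in; A_gv = 8.25 × 0.25 = 2.062 in².
A_nv = (8.25 − 2.5·1.1875) × 0.25 = 1.32 in².
A_nt = (1.875 − 0.5·1.1875) × 0.25 = 0.3203 in².
0.6 F_u A_nv = 51.49 kips; 0.6 F_y A_gv = 61.88 kips → shear rupture governs the shear term.
R_n = 51.49 + 1.0 × 65 × 0.3203 = 72.31 kips.
Design strength φR_n = 0.75 × 72.31 = 54.2 kips.

54.2 kips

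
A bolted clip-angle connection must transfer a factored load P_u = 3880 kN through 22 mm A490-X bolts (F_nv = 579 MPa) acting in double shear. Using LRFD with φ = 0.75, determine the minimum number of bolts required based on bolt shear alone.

12 bolts

A_b = π·22²/4 = 380.1 mm².
Per-bolt design strength φR_n = 0.75 × 579 × 380.1 × 2 / 1000 = 330.1 kN.
n ≥ 3880 / 330.1 = 11.75 → use 12 bolts.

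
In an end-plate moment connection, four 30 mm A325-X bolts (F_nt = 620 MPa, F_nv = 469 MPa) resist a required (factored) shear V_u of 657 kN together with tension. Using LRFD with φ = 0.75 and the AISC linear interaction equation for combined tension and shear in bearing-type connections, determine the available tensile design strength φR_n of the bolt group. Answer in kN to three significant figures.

A_b = π·30²/4 = 706.9 mm²; f_rv = 657 × 1000 / (4 × 706.9) = 232.4 MPa.
F'_nt = 1.3 F_nt − (F_nt / φF_nv) f_rv = 1.3·620 − (620/(0.75·469))·232.4 = 396.4 MPa, capped at F_nt → F'_nt = 396.4 MPa.
R_n = F'_nt · A_b · n = 396.4 × 706.9 × 4 / 1000 = 1121 kN.
Design strength φR_n = 0.75 × 1121 = 841 kN.

841 kN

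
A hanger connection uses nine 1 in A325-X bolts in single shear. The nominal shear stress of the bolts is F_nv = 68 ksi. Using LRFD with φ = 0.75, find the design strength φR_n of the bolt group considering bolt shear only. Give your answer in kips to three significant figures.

360 kips

A_b = π × 1² / 4 = 0.7854 in².
R_n = F_nv · A_b · n · n_s = 68 × 0.7854 × 9 × 1 = 480.7 kips.
Design strength φR_n = 0.75 × 480.7 = 360 kips.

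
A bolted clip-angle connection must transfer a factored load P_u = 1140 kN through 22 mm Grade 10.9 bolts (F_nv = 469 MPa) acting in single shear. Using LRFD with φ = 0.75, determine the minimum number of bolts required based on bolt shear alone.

A_b = π·22²/4 = 380.1 mm².
Per-bolt design strength φR_n = 0.75 × 469 × 380.1 × 1 / 1000 = 133.7 kN.
n ≥ 1140 / 133.7 = 8.526 → use 9 bolts.

9 bolts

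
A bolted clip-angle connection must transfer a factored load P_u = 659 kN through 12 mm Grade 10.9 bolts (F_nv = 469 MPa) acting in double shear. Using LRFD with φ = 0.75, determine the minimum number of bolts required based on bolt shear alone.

A_b = π·12²/4 = 113.1 mm².
Per-bolt design strength φR_n = 0.75 × 469 × 113.1 × 2 / 1000 = 79.56 kN.
n ≥ 659 / 79.56 = 8.283 → use 9 bolts.

9 bolts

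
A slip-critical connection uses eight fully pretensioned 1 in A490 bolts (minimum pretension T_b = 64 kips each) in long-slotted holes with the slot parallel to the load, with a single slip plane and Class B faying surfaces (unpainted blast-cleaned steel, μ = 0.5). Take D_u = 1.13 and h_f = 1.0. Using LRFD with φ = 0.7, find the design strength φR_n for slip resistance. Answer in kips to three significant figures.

R_n = μ · D_u · h_f · T_b · n_s · n_b = 0.5 × 1.13 × 1.0 × 64 × 1 × 8 = 289.3 kips.
Design strength φR_n = 0.7 × 289.3 = 202 kips.

202 kips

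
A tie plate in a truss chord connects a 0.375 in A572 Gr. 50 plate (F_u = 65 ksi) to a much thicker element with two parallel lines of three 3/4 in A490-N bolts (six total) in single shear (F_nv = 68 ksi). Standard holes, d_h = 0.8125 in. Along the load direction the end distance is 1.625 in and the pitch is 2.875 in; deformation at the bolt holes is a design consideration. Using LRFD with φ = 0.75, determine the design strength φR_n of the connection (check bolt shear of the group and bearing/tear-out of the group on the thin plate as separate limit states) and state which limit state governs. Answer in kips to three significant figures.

135 kips (bolt shear governs)

Bolt shear: A_b = π·0.75²/4 = 0.4418 in²; R_n = 68 × 0.4418 × 6 × 1 = 180.2 kips → 0.75 × 180.2 = 135 kips.
Bearing (1.2 l_c t F_u ≤ 2.4 d t F_u): upper limit = 2.4·0.75·0.375·65 = 43.87 kips.
  Edge l_c = 1.625 − 0.8125/2 = 1.219 → r_n = 35.65 kips; interior l_c = 2.875 − 0.8125 = 2.062 → r_n = 43.87 kips.
  R_n,bearing = 2·35.65 + 4·43.87 = 246.8 kips → 0.75 × 246.8 = 185 kips.
Bolt shear governs: 135 kips.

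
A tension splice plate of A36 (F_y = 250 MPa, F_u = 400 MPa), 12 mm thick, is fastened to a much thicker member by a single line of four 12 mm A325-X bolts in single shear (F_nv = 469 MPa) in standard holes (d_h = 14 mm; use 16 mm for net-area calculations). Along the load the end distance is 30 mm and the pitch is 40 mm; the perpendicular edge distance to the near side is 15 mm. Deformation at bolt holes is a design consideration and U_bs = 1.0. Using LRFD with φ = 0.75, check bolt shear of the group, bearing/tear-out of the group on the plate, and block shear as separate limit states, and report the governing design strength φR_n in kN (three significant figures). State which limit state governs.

Bolt shear: A_b = π·12²/4 = 113.1 mm²; R_n = 469 × 113.1 × 4 × 1 / 1000 = 212.2 kN → 0.75 × 212.2 = 159 kN.
Bearing: edge l_c = 23, r_n = 132.5 kN; interior l_c = 26, r_n = 138.2 kN; R_n = 132.5 + 3·138.2 = 547.2 kN → 410 kN.
Block shear: A_gv = 1800, A_nv = 1128, A_nt = 84 mm²; R_n = min(0.6F_uA_nv, 0.6F_yA_gv) + U_bs·F_u·A_nt = 303.6 kN → 228 kN.
Bolt shear governs: 159 kN.

159 kN (bolt shear governs)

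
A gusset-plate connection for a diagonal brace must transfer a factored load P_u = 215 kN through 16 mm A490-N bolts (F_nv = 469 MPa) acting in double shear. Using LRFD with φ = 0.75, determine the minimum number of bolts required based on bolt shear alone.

A_b = π·16²/4 = 201.1 mm².
Per-bolt design strength φR_n = 0.75 × 469 × 201.1 × 2 / 1000 = 141.4 kN.
n ≥ 215 / 141.4 = 1.52 → use 2 bolts.

2 bolts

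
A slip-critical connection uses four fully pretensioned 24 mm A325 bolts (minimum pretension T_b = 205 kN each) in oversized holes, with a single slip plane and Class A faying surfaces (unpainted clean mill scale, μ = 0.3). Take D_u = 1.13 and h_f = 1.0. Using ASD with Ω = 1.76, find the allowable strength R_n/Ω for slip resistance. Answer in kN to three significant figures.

158 kN

R_n = μ · D_u · h_f · T_b · n_s · n_b = 0.3 × 1.13 × 1.0 × 205 × 1 × 4 = 278 kN.
Allowable strength R_n/Ω = 278 / 1.76 = 158 kN.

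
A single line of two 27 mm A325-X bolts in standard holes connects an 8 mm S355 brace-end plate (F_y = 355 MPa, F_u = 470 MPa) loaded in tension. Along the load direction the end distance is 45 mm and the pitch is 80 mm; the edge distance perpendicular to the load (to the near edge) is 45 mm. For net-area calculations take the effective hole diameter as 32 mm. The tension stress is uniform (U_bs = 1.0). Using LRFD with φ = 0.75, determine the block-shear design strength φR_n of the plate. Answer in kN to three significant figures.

Shear plane L_v = 45 + 1·80 = 125 mm; A_gv = 125 × 8 = 1000 mm².
A_nv = (125 − 1.5·32) × 8 = 616 mm².
A_nt = (45 − 0.5·32) × 8 = 232 mm².
0.6 F_u A_nv = 173.7 kN; 0.6 F_y A_gv = 213 kN → shear rupture governs the shear term.
R_n = 173.7 + 1.0 × 470 × 232 / 1000 = 282.8 kN.
Design strength φR_n = 0.75 × 282.8 = 212 kN.

212 kN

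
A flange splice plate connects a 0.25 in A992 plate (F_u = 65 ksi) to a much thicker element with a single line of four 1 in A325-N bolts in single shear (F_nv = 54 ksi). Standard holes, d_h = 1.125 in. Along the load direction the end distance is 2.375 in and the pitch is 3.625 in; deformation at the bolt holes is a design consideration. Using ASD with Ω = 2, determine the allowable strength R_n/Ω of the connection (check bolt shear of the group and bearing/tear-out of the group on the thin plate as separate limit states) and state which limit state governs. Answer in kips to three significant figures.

Bolt shear: A_b = π·1²/4 = 0.7854 in²; R_n = 54 × 0.7854 × 4 × 1 = 169.6 kips → 169.6 / 2 = 84.8 kips.
Bearing (1.2 l_c t F_u ≤ 2.4 d t F_u): upper limit = 2.4·1·0.25·65 = 39 kips.
  Edge l_c = 2.375 − 1.125/2 = 1.812 → r_n = 35.34 kips; interior l_c = 3.625 − 1.125 = 2.5 → r_n = 39 kips.
  R_n,bearing = 1·35.34 + 3·39 = 152.3 kips → 152.3 / 2 = 76.2 kips.
Bearing governs: 76.2 kips.

76.2 kips (bearing governs)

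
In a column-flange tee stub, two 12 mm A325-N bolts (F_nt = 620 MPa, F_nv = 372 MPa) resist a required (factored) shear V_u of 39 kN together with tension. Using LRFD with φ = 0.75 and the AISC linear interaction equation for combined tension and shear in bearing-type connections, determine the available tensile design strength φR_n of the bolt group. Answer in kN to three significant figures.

A_b = π·12²/4 = 113.1 mm²; f_rv = 39 × 1000 / (2 × 113.1) = 172.4 MPa.
F'_nt = 1.3 F_nt − (F_nt / φF_nv) f_rv = 1.3·620 − (620/(0.75·372))·172.4 = 422.8 MPa, capped at F_nt → F'_nt = 422.8 MPa.
R_n = F'_nt · A_b · n = 422.8 × 113.1 × 2 / 1000 = 95.65 kN.
Design strength φR_n = 0.75 × 95.65 = 71.7 kN.

71.7 kN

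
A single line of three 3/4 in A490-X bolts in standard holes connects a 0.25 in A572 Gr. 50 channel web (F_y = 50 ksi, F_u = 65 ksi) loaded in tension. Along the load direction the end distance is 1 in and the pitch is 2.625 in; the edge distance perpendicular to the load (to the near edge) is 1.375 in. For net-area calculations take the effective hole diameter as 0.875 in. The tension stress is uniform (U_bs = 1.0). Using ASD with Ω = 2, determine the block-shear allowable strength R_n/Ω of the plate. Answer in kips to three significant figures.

Shear plane L_v = 1 + 2·2.625 = 6.25 in; A_gv = 6.25 × 0.25 = 1.562 in².
A_nv = (6.25 − 2.5·0.875) × 0.25 = 1.016 in².
A_nt = (1.375 − 0.5·0.875) × 0.25 = 0.2344 in².
0.6 F_u A_nv = 39.61 kips; 0.6 F_y A_gv = 46.88 kips → shear rupture governs the shear term.
R_n = 39.61 + 1.0 × 65 × 0.2344 = 54.84 kips.
Allowable strength R_n/Ω = 54.84 / 2 = 27.4 kips.

27.4 kips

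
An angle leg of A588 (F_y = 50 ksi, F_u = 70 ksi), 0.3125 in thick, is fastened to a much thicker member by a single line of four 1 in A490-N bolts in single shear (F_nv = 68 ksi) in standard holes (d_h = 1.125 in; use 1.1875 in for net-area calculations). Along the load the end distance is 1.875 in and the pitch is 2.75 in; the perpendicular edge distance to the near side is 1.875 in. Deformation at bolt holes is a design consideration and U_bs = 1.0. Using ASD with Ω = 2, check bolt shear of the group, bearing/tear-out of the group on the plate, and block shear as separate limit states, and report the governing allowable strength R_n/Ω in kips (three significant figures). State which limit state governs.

Bolt shear: A_b = π·1²/4 = 0.7854 in²; R_n = 68 × 0.7854 × 4 × 1 = 213.6 kips → 213.6 / 2 = 107 kips.
Bearing: edge l_c = 1.312, r_n = 34.45 kips; interior l_c = 1.625, r_n = 42.66 kips; R_n = 34.45 + 3·42.66 = 162.4 kips → 81.2 kips.
Block shear: A_gv = 3.164, A_nv = 1.865, A_nt = 0.4004 in²; R_n = min(0.6F_uA_nv, 0.6F_yA_gv) + U_bs·F_u·A_nt = 106.4 kips → 53.2 kips.
Block shear governs: 53.2 kips.

53.2 kips (block shear governs)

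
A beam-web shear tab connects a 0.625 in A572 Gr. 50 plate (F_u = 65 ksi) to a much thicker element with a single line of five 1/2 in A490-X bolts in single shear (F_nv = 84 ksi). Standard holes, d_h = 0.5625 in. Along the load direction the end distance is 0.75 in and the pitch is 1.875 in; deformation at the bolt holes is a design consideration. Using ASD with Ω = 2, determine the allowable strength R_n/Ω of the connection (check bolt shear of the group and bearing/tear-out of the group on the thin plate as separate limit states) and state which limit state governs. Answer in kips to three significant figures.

41.2 kips (bolt shear governs)

Bolt shear: A_b = π·0.5²/4 = 0.1963 in²; R_n = 84 × 0.1963 × 5 × 1 = 82.47 kips → 82.47 / 2 = 41.2 kips.
Bearing (1.2 l_c t F_u ≤ 2.4 d t F_u): upper limit = 2.4·0.5·0.625·65 = 48.75 kips.
  Edge l_c = 0.75 − 0.5625/2 = 0.4688 → r_n = 22.85 kips; interior l_c = 1.875 − 0.5625 = 1.312 → r_n = 48.75 kips.
  R_n,bearing = 1·22.85 + 4·48.75 = 217.9 kips → 217.9 / 2 = 109 kips.
Bolt shear governs: 41.2 kips.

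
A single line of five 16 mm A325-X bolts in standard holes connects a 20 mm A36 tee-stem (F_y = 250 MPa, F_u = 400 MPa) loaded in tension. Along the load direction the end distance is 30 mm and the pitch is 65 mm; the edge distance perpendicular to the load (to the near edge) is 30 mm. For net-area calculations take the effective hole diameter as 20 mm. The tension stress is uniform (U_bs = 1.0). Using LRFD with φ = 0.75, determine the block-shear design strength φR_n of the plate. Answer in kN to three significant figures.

772 kN

Shear plane L_v = 30 + 4·65 = 290 mm; A_gv = 290 × 20 = 5800 mm².
A_nv = (290 − 4.5·20) × 20 = 4000 mm².
A_nt = (30 − 0.5·20) × 20 = 400 mm².
0.6 F_u A_nv = 960 kN; 0.6 F_y A_gv = 870 kN → shear yielding governs the shear term.
R_n = 870 + 1.0 × 400 × 400 / 1000 = 1030 kN.
Design strength φR_n = 0.75 × 1030 = 772 kN.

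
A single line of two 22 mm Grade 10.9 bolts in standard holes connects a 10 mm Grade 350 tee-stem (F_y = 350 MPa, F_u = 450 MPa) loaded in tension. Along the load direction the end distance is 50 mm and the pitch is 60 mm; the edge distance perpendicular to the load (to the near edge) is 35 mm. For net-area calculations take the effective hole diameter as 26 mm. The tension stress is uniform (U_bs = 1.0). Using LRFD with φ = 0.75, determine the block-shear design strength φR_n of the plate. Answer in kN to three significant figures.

218 kN

Shear plane L_v = 50 + 1·60 = 110 mm; A_gv = 110 × 10 = 1100 mm².
A_nv = (110 − 1.5·26) × 10 = 710 mm².
A_nt = (35 − 0.5·26) × 10 = 220 mm².
0.6 F_u A_nv = 191.7 kN; 0.6 F_y A_gv = 231 kN → shear rupture governs the shear term.
R_n = 191.7 + 1.0 × 450 × 220 / 1000 = 290.7 kN.
Design strength φR_n = 0.75 × 290.7 = 218 kN.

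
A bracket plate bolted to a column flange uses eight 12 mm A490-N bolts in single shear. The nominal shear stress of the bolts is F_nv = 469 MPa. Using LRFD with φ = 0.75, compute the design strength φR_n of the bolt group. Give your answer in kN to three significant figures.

A_b = π × 12² / 4 = 113.1 mm².
R_n = F_nv · A_b · n · n_s = 469 × 113.1 × 8 × 1 / 1000 = 424.3 kN.
Design strength φR_n = 0.75 × 424.3 = 318 kN.

318 kN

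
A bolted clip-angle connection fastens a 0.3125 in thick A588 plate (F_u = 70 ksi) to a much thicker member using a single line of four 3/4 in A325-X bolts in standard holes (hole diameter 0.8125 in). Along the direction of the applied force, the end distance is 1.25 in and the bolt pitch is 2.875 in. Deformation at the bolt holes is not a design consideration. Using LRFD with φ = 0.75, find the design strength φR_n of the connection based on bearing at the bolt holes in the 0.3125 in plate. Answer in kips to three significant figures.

Per bolt r_n = 1.5 l_c t F_u ≤ 3.0 d t F_u; upper limit = 3.0 × 0.75 × 0.3125 × 70 = 49.22 kips.
Edge bolt: l_c = 1.25 − 0.8125/2 = 0.8438 in → 1.5 × 0.8438 × 0.3125 × 70 = 27.69 → r_n = 27.69 kips.
Interior bolts: l_c = 2.875 − 0.8125 = 2.062 in → 1.5 × 2.062 × 0.3125 × 70 = 67.68 → r_n = 49.22 kips.
R_n = 1 × 27.69 + 3 × 49.22 = 175.3 kips.
Design strength φR_n = 0.75 × 175.3 = 132 kips.

132 kips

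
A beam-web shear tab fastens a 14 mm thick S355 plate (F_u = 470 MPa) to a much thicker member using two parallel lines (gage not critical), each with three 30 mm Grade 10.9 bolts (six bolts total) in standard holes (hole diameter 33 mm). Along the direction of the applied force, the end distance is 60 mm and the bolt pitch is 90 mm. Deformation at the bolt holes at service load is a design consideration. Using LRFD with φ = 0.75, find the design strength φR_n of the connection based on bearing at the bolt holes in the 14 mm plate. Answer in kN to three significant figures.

Per bolt r_n = 1.2 l_c t F_u ≤ 2.4 d t F_u; upper limit = 2.4 × 30 × 14 × 470 / 1000 = 473.8 kN.
Edge bolt: l_c = 60 − 33/2 = 43.5 mm → 1.2 × 43.5 × 14 × 470 / 1000 = 343.5 → r_n = 343.5 kN.
Interior bolts: l_c = 90 − 33 = 57 mm → 1.2 × 57 × 14 × 470 / 1000 = 450.1 → r_n = 450.1 kN.
R_n = 2 × 343.5 + 4 × 450.1 = 2487 kN.
Design strength φR_n = 0.75 × 2487 = 1870 kN.

1870 kN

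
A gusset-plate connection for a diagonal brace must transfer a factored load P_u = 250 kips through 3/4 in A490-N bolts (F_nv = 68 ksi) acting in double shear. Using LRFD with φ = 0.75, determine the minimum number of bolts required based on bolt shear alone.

6 bolts

A_b = π·0.75²/4 = 0.4418 in².
Per-bolt design strength φR_n = 0.75 × 68 × 0.4418 × 2 = 45.06 kips.
n ≥ 250 / 45.06 = 5.548 → use 6 bolts.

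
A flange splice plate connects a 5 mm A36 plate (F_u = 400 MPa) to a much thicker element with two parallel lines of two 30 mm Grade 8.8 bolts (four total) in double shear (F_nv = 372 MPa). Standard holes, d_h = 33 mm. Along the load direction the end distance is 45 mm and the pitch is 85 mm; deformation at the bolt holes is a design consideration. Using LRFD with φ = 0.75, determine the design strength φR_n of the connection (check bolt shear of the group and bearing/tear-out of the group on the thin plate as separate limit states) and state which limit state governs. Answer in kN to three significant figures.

290 kN (bearing governs)

Bolt shear: A_b = π·30²/4 = 706.9 mm²; R_n = 372 × 706.9 × 4 × 2 / 1000 = 2104 kN → 0.75 × 2104 = 1580 kN.
Bearing (1.2 l_c t F_u ≤ 2.4 d t F_u): upper limit = 2.4·30·5·400 / 1000 = 144 kN.
  Edge l_c = 45 − 33/2 = 28.5 → r_n = 68.4 kN; interior l_c = 85 − 33 = 52 → r_n = 124.8 kN.
  R_n,bearing = 2·68.4 + 2·124.8 = 386.4 kN → 0.75 × 386.4 = 290 kN.
Bearing governs: 290 kN.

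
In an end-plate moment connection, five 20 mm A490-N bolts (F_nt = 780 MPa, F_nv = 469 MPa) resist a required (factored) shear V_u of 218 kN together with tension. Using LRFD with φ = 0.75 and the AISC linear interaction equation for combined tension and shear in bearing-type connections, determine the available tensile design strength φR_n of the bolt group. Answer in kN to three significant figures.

832 kN

A_b = π·20²/4 = 314.2 mm²; f_rv = 218 × 1000 / (5 × 314.2) = 138.8 MPa.
F'_nt = 1.3 F_nt − (F_nt / φF_nv) f_rv = 1.3·780 − (780/(0.75·469))·138.8 = 706.3 MPa, capped at F_nt → F'_nt = 706.3 MPa.
R_n = F'_nt · A_b · n = 706.3 × 314.2 × 5 / 1000 = 1109 kN.
Design strength φR_n = 0.75 × 1109 = 832 kN.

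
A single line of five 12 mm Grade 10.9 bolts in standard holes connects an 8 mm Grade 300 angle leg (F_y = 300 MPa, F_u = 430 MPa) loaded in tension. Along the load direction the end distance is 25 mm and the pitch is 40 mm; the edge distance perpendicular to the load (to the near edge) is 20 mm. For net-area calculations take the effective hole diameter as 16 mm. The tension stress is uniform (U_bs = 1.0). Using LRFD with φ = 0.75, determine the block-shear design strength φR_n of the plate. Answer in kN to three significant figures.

Shear plane L_v = 25 + 4·40 = 185 mm; A_gv = 185 × 8 = 1480 mm².
A_nv = (185 − 4.5·16) × 8 = 904 mm².
A_nt = (20 − 0.5·16) × 8 = 96 mm².
0.6 F_u A_nv = 233.2 kN; 0.6 F_y A_gv = 266.4 kN → shear rupture governs the shear term.
R_n = 233.2 + 1.0 × 430 × 96 / 1000 = 274.5 kN.
Design strength φR_n = 0.75 × 274.5 = 206 kN.

206 kN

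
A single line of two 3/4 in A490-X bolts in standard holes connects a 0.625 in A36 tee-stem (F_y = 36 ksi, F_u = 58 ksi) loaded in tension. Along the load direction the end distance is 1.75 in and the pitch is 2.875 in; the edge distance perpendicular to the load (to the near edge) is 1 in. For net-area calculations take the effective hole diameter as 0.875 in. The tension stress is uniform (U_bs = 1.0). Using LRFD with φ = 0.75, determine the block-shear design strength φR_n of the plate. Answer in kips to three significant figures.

62.1 kips

Shear plane L_v = 1.75 + 1·2.875 = 4.625 in; A_gv = 4.625 × 0.625 = 2.891 in².
A_nv = (4.625 − 1.5·0.875) × 0.625 = 2.07 in².
A_nt = (1 − 0.5·0.875) × 0.625 = 0.3516 in².
0.6 F_u A_nv = 72.05 kips; 0.6 F_y A_gv = 62.44 kips → shear yielding governs the shear term.
R_n = 62.44 + 1.0 × 58 × 0.3516 = 82.83 kips.
Design strength φR_n = 0.75 × 82.83 = 62.1 kips.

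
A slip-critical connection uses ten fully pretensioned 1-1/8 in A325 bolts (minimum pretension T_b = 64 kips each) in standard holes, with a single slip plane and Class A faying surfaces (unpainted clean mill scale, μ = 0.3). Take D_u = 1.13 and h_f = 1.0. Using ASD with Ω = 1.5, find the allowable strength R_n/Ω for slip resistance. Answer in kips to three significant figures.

145 kips

R_n = μ · D_u · h_f · T_b · n_s · n_b = 0.3 × 1.13 × 1.0 × 64 × 1 × 10 = 217 kips.
Allowable strength R_n/Ω = 217 / 1.5 = 145 kips.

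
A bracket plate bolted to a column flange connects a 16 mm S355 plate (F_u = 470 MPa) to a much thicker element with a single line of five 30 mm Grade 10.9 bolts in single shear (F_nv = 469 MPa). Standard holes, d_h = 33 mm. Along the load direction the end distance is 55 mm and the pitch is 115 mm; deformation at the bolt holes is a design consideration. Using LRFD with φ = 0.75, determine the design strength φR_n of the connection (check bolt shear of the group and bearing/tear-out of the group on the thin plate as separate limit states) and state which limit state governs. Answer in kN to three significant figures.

Bolt shear: A_b = π·30²/4 = 706.9 mm²; R_n = 469 × 706.9 × 5 × 1 / 1000 = 1658 kN → 0.75 × 1658 = 1240 kN.
Bearing (1.2 l_c t F_u ≤ 2.4 d t F_u): upper limit = 2.4·30·16·470 / 1000 = 541.4 kN.
  Edge l_c = 55 − 33/2 = 38.5 → r_n = 347.4 kN; interior l_c = 115 − 33 = 82 → r_n = 541.4 kN.
  R_n,bearing = 1·347.4 + 4·541.4 = 2513 kN → 0.75 × 2513 = 1880 kN.
Bolt shear governs: 1240 kN.

1240 kN (bolt shear governs)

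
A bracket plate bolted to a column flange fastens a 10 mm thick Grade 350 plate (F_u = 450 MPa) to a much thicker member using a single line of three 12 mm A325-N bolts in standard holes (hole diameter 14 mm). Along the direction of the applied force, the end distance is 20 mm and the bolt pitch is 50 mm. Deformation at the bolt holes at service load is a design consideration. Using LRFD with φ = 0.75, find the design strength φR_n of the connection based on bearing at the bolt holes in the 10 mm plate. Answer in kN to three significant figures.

247 kN

Per bolt r_n = 1.2 l_c t F_u ≤ 2.4 d t F_u; upper limit = 2.4 × 12 × 10 × 450 / 1000 = 129.6 kN.
Edge bolt: l_c = 20 − 14/2 = 13 mm → 1.2 × 13 × 10 × 450 / 1000 = 70.2 → r_n = 70.2 kN.
Interior bolts: l_c = 50 − 14 = 36 mm → 1.2 × 36 × 10 × 450 / 1000 = 194.4 → r_n = 129.6 kN.
R_n = 1 × 70.2 + 2 × 129.6 = 329.4 kN.
Design strength φR_n = 0.75 × 329.4 = 247 kN.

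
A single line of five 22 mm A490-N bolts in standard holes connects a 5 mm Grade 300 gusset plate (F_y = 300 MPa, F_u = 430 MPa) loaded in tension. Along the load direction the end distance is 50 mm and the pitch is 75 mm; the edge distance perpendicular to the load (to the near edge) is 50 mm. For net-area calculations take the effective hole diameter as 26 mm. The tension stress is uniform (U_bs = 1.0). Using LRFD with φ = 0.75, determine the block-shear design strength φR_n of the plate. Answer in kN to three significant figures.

285 kN

Shear plane L_v = 50 + 4·75 = 350 mm; A_gv = 350 × 5 = 1750 mm².
A_nv = (350 − 4.5·26) × 5 = 1165 mm².
A_nt = (50 − 0.5·26) × 5 = 185 mm².
0.6 F_u A_nv = 300.6 kN; 0.6 F_y A_gv = 315 kN → shear rupture governs the shear term.
R_n = 300.6 + 1.0 × 430 × 185 / 1000 = 380.1 kN.
Design strength φR_n = 0.75 × 380.1 = 285 kN.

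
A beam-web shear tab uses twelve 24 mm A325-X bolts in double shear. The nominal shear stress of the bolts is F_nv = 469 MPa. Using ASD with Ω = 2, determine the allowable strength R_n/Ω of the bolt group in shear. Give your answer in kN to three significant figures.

2550 kN

A_b = π × 24² / 4 = 452.4 mm².
R_n = F_nv · A_b · n · n_s = 469 × 452.4 × 12 × 2 / 1000 = 5092 kN.
Allowable strength R_n/Ω = 5092 / 2 = 2550 kN.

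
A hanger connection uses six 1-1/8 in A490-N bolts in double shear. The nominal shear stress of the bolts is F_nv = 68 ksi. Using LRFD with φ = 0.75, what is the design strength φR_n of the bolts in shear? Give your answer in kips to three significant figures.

608 kips

A_b = π × 1.125² / 4 = 0.994 in².
R_n = F_nv · A_b · n · n_s = 68 × 0.994 × 6 × 2 = 811.1 kips.
Design strength φR_n = 0.75 × 811.1 = 608 kips.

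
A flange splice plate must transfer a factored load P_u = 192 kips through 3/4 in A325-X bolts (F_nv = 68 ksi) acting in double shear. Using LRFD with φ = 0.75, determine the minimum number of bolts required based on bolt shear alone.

A_b = π·0.75²/4 = 0.4418 in².
Per-bolt design strength φR_n = 0.75 × 68 × 0.4418 × 2 = 45.06 kips.
n ≥ 192 / 45.06 = 4.261 → use 5 bolts.

5 bolts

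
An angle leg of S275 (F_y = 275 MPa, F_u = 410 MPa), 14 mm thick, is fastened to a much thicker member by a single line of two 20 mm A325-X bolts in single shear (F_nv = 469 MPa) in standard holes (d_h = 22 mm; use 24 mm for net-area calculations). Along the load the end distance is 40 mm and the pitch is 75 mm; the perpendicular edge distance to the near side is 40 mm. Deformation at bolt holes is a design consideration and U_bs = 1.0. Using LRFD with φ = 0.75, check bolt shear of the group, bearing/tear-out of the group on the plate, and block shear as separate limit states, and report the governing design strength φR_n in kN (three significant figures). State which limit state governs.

221 kN (bolt shear governs)

Bolt shear: A_b = π·20²/4 = 314.2 mm²; R_n = 469 × 314.2 × 2 × 1 / 1000 = 294.7 kN → 0.75 × 294.7 = 221 kN.
Bearing: edge l_c = 29, r_n = 199.8 kN; interior l_c = 53, r_n = 275.5 kN; R_n = 199.8 + 1·275.5 = 475.3 kN → 356 kN.
Block shear: A_gv = 1610, A_nv = 1106, A_nt = 392 mm²; R_n = min(0.6F_uA_nv, 0.6F_yA_gv) + U_bs·F_u·A_nt = 426.4 kN → 320 kN.
Bolt shear governs: 221 kN.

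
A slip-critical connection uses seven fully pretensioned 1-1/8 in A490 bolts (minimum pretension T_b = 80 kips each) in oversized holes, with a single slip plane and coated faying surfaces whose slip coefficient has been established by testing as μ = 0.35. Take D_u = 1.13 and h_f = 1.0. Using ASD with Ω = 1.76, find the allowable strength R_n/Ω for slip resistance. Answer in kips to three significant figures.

R_n = μ · D_u · h_f · T_b · n_s · n_b = 0.35 × 1.13 × 1.0 × 80 × 1 × 7 = 221.5 kips.
Allowable strength R_n/Ω = 221.5 / 1.76 = 126 kips.

126 kips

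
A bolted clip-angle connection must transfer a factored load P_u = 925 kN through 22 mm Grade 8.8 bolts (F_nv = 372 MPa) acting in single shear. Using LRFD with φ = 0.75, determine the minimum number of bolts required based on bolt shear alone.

A_b = π·22²/4 = 380.1 mm².
Per-bolt design strength φR_n = 0.75 × 372 × 380.1 × 1 / 1000 = 106.1 kN.
n ≥ 925 / 106.1 = 8.722 → use 9 bolts.

9 bolts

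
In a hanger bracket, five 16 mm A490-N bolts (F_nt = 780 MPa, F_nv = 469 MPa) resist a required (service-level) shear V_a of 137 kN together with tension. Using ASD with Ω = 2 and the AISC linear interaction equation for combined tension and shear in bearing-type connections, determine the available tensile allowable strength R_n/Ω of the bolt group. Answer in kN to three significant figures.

282 kN

A_b = π·16²/4 = 201.1 mm²; f_rv = 137 × 1000 / (5 × 201.1) = 136.3 MPa.
F'_nt = 1.3 F_nt − (Ω F_nt / F_nv) f_rv = 1.3·780 − (2·780/469)·136.3 = 560.7 MPa, capped at F_nt → F'_nt = 560.7 MPa.
R_n = F'_nt · A_b · n = 560.7 × 201.1 × 5 / 1000 = 563.7 kN.
Allowable strength R_n/Ω = 563.7 / 2 = 282 kN.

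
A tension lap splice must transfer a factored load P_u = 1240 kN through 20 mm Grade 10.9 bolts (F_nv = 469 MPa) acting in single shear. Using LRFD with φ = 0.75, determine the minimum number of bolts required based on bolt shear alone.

A_b = π·20²/4 = 314.2 mm².
Per-bolt design strength φR_n = 0.75 × 469 × 314.2 × 1 / 1000 = 110.5 kN.
n ≥ 1240 / 110.5 = 11.22 → use 12 bolts.

12 bolts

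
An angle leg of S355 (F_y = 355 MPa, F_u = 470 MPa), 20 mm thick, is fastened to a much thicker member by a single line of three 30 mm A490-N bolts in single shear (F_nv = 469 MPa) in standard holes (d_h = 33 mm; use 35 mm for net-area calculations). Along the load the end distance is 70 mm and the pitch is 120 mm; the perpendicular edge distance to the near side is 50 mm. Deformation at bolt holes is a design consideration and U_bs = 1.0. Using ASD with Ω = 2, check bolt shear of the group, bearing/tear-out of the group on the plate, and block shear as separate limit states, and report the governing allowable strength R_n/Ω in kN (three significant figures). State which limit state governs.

497 kN (bolt shear governs)

Bolt shear: A_b = π·30²/4 = 706.9 mm²; R_n = 469 × 706.9 × 3 × 1 / 1000 = 994.5 kN → 994.5 / 2 = 497 kN.
Bearing: edge l_c = 53.5, r_n = 603.5 kN; interior l_c = 87, r_n = 676.8 kN; R_n = 603.5 + 2·676.8 = 1957 kN → 979 kN.
Block shear: A_gv = 6200, A_nv = 4450, A_nt = 650 mm²; R_n = min(0.6F_uA_nv, 0.6F_yA_gv) + U_bs·F_u·A_nt = 1560 kN → 780 kN.
Bolt shear governs: 497 kN.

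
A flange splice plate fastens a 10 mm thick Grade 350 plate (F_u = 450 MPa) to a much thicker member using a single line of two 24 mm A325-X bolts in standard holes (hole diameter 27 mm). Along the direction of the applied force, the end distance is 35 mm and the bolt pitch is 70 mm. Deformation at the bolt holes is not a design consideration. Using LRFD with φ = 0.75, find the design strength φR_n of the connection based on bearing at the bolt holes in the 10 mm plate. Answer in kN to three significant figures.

327 kN

Per bolt r_n = 1.5 l_c t F_u ≤ 3.0 d t F_u; upper limit = 3.0 × 24 × 10 × 450 / 1000 = 324 kN.
Edge bolt: l_c = 35 − 27/2 = 21.5 mm → 1.5 × 21.5 × 10 × 450 / 1000 = 145.1 → r_n = 145.1 kN.
Interior bolts: l_c = 70 − 27 = 43 mm → 1.5 × 43 × 10 × 450 / 1000 = 290.2 → r_n = 290.2 kN.
R_n = 1 × 145.1 + 1 × 290.2 = 435.4 kN.
Design strength φR_n = 0.75 × 435.4 = 327 kN.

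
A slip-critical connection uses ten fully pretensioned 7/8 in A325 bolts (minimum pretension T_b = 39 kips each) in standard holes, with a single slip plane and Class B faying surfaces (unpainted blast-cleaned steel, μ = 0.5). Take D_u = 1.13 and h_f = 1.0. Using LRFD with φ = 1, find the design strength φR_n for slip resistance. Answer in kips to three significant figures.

220 kips

R_n = μ · D_u · h_f · T_b · n_s · n_b = 0.5 × 1.13 × 1.0 × 39 × 1 × 10 = 220.3 kips.
Design strength φR_n = 1 × 220.3 = 220 kips.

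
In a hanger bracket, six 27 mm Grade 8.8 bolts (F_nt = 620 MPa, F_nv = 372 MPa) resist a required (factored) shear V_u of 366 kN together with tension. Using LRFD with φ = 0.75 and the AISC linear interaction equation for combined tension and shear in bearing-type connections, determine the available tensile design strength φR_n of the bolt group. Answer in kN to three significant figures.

1470 kN

A_b = π·27²/4 = 572.6 mm²; f_rv = 366 × 1000 / (6 × 572.6) = 106.5 MPa.
F'_nt = 1.3 F_nt − (F_nt / φF_nv) f_rv = 1.3·620 − (620/(0.75·372))·106.5 = 569.2 MPa, capped at F_nt → F'_nt = 569.2 MPa.
R_n = F'_nt · A_b · n = 569.2 × 572.6 × 6 / 1000 = 1956 kN.
Design strength φR_n = 0.75 × 1956 = 1470 kN.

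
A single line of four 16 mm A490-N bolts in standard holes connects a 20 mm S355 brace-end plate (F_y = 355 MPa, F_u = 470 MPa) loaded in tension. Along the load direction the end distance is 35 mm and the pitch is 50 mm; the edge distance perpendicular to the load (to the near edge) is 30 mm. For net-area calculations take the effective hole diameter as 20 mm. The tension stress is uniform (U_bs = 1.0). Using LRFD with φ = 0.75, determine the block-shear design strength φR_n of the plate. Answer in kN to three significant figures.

Shear plane L_v = 35 + 3·50 = 185 mm; A_gv = 185 × 20 = 3700 mm².
A_nv = (185 − 3.5·20) × 20 = 2300 mm².
A_nt = (30 − 0.5·20) × 20 = 400 mm².
0.6 F_u A_nv = 648.6 kN; 0.6 F_y A_gv = 788.1 kN → shear rupture governs the shear term.
R_n = 648.6 + 1.0 × 470 × 400 / 1000 = 836.6 kN.
Design strength φR_n = 0.75 × 836.6 = 627 kN.

627 kN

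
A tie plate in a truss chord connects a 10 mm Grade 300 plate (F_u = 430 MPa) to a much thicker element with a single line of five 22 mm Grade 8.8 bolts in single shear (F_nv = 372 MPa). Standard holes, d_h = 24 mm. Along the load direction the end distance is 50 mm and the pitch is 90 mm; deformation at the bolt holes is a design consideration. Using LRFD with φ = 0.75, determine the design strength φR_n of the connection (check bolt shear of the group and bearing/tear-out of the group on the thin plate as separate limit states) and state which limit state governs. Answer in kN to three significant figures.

530 kN (bolt shear governs)

Bolt shear: A_b = π·22²/4 = 380.1 mm²; R_n = 372 × 380.1 × 5 × 1 / 1000 = 707 kN → 0.75 × 707 = 530 kN.
Bearing (1.2 l_c t F_u ≤ 2.4 d t F_u): upper limit = 2.4·22·10·430 / 1000 = 227 kN.
  Edge l_c = 50 − 24/2 = 38 → r_n = 196.1 kN; interior l_c = 90 − 24 = 66 → r_n = 227 kN.
  R_n,bearing = 1·196.1 + 4·227 = 1104 kN → 0.75 × 1104 = 828 kN.
Bolt shear governs: 530 kN.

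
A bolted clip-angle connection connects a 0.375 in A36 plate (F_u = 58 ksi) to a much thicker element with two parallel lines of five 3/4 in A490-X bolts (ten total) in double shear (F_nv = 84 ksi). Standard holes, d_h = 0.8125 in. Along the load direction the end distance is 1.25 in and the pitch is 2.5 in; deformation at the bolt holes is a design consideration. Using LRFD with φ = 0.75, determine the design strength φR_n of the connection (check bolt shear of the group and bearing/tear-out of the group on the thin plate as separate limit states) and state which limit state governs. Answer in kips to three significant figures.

Bolt shear: A_b = π·0.75²/4 = 0.4418 in²; R_n = 84 × 0.4418 × 10 × 2 = 742.2 kips → 0.75 × 742.2 = 557 kips.
Bearing (1.2 l_c t F_u ≤ 2.4 d t F_u): upper limit = 2.4·0.75·0.375·58 = 39.15 kips.
  Edge l_c = 1.25 − 0.8125/2 = 0.8438 → r_n = 22.02 kips; interior l_c = 2.5 − 0.8125 = 1.688 → r_n = 39.15 kips.
  R_n,bearing = 2·22.02 + 8·39.15 = 357.2 kips → 0.75 × 357.2 = 268 kips.
Bearing governs: 268 kips.

268 kips (bearing governs)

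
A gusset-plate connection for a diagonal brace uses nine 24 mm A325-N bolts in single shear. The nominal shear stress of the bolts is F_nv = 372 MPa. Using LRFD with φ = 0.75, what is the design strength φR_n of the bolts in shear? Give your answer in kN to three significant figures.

A_b = π × 24² / 4 = 452.4 mm².
R_n = F_nv · A_b · n · n_s = 372 × 452.4 × 9 × 1 / 1000 = 1515 kN.
Design strength φR_n = 0.75 × 1515 = 1140 kN.

1140 kN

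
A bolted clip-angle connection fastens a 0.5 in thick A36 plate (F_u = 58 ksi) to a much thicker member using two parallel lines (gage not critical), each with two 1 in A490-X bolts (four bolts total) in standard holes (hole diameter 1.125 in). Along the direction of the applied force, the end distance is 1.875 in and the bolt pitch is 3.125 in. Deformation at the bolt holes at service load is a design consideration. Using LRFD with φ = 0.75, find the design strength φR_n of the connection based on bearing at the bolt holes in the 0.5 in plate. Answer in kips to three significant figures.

Per bolt r_n = 1.2 l_c t F_u ≤ 2.4 d t F_u; upper limit = 2.4 × 1 × 0.5 × 58 = 69.6 kips.
Edge bolt: l_c = 1.875 − 1.125/2 = 1.312 in → 1.2 × 1.312 × 0.5 × 58 = 45.67 → r_n = 45.67 kips.
Interior bolts: l_c = 3.125 − 1.125 = 2 in → 1.2 × 2 × 0.5 × 58 = 69.6 → r_n = 69.6 kips.
R_n = 2 × 45.67 + 2 × 69.6 = 230.5 kips.
Design strength φR_n = 0.75 × 230.5 = 173 kips.

173 kips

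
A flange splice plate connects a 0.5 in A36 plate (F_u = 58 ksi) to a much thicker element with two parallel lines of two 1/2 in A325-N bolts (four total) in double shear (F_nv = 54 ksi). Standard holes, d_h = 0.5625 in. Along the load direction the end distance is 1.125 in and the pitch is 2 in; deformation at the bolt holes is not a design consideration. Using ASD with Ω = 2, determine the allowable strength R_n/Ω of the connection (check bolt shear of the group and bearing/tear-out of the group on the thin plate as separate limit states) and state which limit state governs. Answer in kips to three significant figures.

Bolt shear: A_b = π·0.5²/4 = 0.1963 in²; R_n = 54 × 0.1963 × 4 × 2 = 84.82 kips → 84.82 / 2 = 42.4 kips.
Bearing (1.5 l_c t F_u ≤ 3.0 d t F_u): upper limit = 3.0·0.5·0.5·58 = 43.5 kips.
  Edge l_c = 1.125 − 0.5625/2 = 0.8438 → r_n = 36.7 kips; interior l_c = 2 − 0.5625 = 1.438 → r_n = 43.5 kips.
  R_n,bearing = 2·36.7 + 2·43.5 = 160.4 kips → 160.4 / 2 = 80.2 kips.
Bolt shear governs: 42.4 kips.

42.4 kips (bolt shear governs)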